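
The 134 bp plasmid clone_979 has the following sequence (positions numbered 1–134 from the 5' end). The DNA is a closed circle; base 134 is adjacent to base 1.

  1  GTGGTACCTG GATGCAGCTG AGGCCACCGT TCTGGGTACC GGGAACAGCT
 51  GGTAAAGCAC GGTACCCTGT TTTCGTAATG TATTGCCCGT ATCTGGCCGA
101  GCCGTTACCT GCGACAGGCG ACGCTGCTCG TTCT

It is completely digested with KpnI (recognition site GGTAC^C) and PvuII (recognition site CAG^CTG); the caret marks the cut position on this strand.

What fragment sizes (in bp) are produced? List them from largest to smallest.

76, 22, 17, 10, 9 bp

KpnI sites (GGTACC) start at positions 3, 35, 61.
KpnI cuts after base 5 of each site (before the last base), so after positions 7, 39, 65.
PvuII sites (CAGCTG) start at positions 15, 46.
PvuII cuts after base 3 of each site, so after positions 17, 48.
Combined cut positions: 7, 17, 39, 48, 65.
Circular molecule, 5 cuts → 5 fragments:
  8–17 → 10 bp
  18–39 → 22 bp
  40–48 → 9 bp
  49–65 → 17 bp
  66–134 then 1–7 → 69 + 7 = 76 bp
Sorted largest to smallest: 76, 22, 17, 10, 9 bp.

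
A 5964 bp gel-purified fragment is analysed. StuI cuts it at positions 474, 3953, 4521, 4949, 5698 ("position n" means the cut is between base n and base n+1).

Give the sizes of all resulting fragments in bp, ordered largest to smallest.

Linear molecule, 5 cuts → 6 fragments:
  474 − 0 = 474 bp
  3953 − 474 = 3479 bp
  4521 − 3953 = 568 bp
  4949 − 4521 = 428 bp
  5698 − 4949 = 749 bp
  5964 − 5698 = 266 bp
Sorted largest to smallest: 3479, 749, 568, 474, 428, 266 bp.

3479, 749, 568, 474, 428, 266 bp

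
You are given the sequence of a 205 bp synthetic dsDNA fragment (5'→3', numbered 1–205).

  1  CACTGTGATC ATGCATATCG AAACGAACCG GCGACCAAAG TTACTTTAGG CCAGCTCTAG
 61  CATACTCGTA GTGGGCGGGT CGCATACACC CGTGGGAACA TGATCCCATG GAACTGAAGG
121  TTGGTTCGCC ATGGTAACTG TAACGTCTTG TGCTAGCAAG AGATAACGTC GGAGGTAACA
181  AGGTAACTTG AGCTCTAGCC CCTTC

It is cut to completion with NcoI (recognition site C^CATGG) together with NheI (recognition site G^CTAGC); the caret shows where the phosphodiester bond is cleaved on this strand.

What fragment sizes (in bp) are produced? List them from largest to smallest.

106, 53, 23, 23 bp

NcoI sites (CCATGG) start at positions 106, 129.
NcoI cuts after the first base of each site, so after positions 106, 129.
The NheI site (GCTAGC) starts at position 152.
NheI cuts after the first base of each site, so after position 152.
Combined cut positions: 106, 129, 152.
Linear molecule, 3 cuts → 4 fragments:
  1–106 → 106 bp
  107–129 → 23 bp
  130–152 → 23 bp
  153–205 → 53 bp
Sorted largest to smallest: 106, 53, 23, 23 bp.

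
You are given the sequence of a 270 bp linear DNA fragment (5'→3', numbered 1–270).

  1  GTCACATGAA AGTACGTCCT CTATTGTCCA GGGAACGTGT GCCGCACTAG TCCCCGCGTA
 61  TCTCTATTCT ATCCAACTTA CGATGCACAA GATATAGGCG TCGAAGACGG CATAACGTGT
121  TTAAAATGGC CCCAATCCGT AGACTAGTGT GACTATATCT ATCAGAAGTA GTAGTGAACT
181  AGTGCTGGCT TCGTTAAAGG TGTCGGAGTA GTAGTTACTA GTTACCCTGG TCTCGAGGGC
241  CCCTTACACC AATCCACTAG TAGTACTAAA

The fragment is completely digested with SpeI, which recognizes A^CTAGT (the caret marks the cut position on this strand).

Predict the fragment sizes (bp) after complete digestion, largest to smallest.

97, 46, 39, 39, 35, 14 bp

SpeI sites (ACTAGT) start at positions 46, 143, 178, 217, 256.
SpeI cuts after the first base of each site, so after positions 46, 143, 178, 217, 256.
Linear molecule, 5 cuts → 6 fragments:
  1–46 → 46 bp
  47–143 → 97 bp
  144–178 → 35 bp
  179–217 → 39 bp
  218–256 → 39 bp
  257–270 → 14 bp
Sorted largest to smallest: 97, 46, 39, 39, 35, 14 bp.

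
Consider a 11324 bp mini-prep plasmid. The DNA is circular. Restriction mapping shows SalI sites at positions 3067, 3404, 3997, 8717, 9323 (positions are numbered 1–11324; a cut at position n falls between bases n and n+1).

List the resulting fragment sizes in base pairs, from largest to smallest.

Circular molecule, 5 cuts → 5 fragments:
  3404 − 3067 = 337 bp
  3997 − 3404 = 593 bp
  8717 − 3997 = 4720 bp
  9323 − 8717 = 606 bp
  wrap: 11324 − 9323 + 3067 = 5068 bp
Sorted largest to smallest: 5068, 4720, 606, 593, 337 bp.

5068, 4720, 606, 593, 337 bp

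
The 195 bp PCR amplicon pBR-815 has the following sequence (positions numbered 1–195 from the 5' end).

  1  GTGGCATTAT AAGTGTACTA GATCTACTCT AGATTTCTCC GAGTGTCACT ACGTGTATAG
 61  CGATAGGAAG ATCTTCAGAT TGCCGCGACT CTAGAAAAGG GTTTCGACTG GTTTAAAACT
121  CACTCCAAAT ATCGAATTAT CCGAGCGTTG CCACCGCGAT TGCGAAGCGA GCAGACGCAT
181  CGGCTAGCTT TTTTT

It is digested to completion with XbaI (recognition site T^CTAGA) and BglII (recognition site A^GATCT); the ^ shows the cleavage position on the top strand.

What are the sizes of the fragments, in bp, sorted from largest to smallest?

105, 41, 21, 20, 8 bp

XbaI sites (TCTAGA) start at positions 28, 90.
XbaI cuts after the first base of each site, so after positions 28, 90.
BglII sites (AGATCT) start at positions 20, 69.
BglII cuts after the first base of each site, so after positions 20, 69.
Combined cut positions: 20, 28, 69, 90.
Linear molecule, 4 cuts → 5 fragments:
  1–20 → 20 bp
  21–28 → 8 bp
  29–69 → 41 bp
  70–90 → 21 bp
  91–195 → 105 bp
Sorted largest to smallest: 105, 41, 21, 20, 8 bp.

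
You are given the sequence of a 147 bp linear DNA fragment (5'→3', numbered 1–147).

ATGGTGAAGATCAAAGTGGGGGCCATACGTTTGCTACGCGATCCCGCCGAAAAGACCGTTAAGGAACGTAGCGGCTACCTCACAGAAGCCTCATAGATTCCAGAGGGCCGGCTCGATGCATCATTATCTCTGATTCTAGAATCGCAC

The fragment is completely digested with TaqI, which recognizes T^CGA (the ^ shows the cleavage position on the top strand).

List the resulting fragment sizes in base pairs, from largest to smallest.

113, 34 bp

The TaqI site (TCGA) starts at position 113.
TaqI cuts after the first base of each site, so after position 113.
Linear molecule, 1 cut → 2 fragments:
  1–113 → 113 bp
  114–147 → 34 bp
Sorted largest to smallest: 113, 34 bp.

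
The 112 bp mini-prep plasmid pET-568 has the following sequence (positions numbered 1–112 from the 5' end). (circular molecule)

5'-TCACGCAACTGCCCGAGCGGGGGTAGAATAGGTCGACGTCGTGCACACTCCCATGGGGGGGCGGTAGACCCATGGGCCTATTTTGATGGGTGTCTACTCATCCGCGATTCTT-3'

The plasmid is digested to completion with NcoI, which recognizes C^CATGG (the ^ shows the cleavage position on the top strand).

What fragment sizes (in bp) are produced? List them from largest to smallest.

93, 19 bp

NcoI sites (CCATGG) start at positions 51, 70.
NcoI cuts after the first base of each site, so after positions 51, 70.
Circular molecule, 2 cuts → 2 fragments:
  52–70 → 19 bp
  71–112 then 1–51 → 42 + 51 = 93 bp
Sorted largest to smallest: 93, 19 bp.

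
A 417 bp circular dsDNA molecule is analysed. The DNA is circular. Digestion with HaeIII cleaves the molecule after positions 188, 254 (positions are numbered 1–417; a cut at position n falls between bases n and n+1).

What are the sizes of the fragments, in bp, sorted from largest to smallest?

351, 66 bp

Circular molecule, 2 cuts → 2 fragments:
  254 − 188 = 66 bp
  wrap: 417 − 254 + 188 = 351 bp
Sorted largest to smallest: 351, 66 bp.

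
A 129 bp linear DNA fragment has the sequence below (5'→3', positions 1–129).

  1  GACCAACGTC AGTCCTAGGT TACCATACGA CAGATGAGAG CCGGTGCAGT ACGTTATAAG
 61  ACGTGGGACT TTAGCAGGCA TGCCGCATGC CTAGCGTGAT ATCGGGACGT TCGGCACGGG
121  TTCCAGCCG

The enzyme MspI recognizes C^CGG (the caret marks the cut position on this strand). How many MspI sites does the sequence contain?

1

CCGG occurs starting at position 41.
MspI cuts at 1 site.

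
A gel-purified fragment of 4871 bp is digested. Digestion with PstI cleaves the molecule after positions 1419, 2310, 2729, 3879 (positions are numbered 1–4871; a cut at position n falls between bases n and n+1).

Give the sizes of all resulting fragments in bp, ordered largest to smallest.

Linear molecule, 4 cuts → 5 fragments:
  1419 − 0 = 1419 bp
  2310 − 1419 = 891 bp
  2729 − 2310 = 419 bp
  3879 − 2729 = 1150 bp
  4871 − 3879 = 992 bp
Sorted largest to smallest: 1419, 1150, 992, 891, 419 bp.

1419, 1150, 992, 891, 419 bp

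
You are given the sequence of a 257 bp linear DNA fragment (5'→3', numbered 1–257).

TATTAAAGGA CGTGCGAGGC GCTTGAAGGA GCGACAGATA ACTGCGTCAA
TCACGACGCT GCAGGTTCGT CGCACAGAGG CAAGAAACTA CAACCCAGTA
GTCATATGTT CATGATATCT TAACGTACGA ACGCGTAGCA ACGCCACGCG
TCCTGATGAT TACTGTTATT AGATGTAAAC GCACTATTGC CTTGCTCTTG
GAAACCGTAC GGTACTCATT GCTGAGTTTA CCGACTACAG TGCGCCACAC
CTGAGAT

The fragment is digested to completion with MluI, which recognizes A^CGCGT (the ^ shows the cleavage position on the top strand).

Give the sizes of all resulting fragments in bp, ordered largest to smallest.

MluI sites (ACGCGT) start at positions 131, 146.
MluI cuts after the first base of each site, so after positions 131, 146.
Linear molecule, 2 cuts → 3 fragments:
  1–131 → 131 bp
  132–146 → 15 bp
  147–257 → 111 bp
Sorted largest to smallest: 131, 111, 15 bp.

131, 111, 15 bp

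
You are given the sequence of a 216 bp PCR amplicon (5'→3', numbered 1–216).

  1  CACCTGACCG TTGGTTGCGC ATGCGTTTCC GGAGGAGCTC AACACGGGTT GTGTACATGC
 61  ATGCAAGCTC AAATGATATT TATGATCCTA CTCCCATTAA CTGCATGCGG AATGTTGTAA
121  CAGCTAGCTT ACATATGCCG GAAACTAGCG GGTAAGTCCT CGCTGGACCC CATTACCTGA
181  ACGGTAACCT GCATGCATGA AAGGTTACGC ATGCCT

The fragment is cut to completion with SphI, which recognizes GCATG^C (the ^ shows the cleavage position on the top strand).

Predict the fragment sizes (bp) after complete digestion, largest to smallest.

SphI sites (GCATGC) start at positions 19, 59, 103, 191, 209.
SphI cuts after base 5 of each site (before the last base), so after positions 23, 63, 107, 195, 213.
Linear molecule, 5 cuts → 6 fragments:
  1–23 → 23 bp
  24–63 → 40 bp
  64–107 → 44 bp
  108–195 → 88 bp
  196–213 → 18 bp
  214–216 → 3 bp
Sorted largest to smallest: 88, 44, 40, 23, 18, 3 bp.

88, 44, 40, 23, 18, 3 bp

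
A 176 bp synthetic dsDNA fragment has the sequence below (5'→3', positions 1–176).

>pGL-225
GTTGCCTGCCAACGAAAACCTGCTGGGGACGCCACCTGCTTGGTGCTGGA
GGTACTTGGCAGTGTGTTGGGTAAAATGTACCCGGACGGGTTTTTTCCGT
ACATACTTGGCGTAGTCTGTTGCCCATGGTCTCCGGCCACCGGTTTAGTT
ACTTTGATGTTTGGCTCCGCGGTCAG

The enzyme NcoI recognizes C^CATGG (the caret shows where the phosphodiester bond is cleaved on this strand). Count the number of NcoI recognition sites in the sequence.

CCATGG occurs starting at position 124.
NcoI cuts at 1 site.

1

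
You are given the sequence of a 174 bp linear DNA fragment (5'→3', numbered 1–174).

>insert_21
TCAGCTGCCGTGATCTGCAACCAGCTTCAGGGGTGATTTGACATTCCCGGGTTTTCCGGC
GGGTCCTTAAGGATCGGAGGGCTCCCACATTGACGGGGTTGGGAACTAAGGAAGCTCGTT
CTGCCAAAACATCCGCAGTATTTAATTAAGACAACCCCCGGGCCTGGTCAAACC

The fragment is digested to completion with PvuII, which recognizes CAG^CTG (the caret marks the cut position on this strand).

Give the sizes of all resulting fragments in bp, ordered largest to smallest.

The PvuII site (CAGCTG) starts at position 2.
PvuII cuts after base 3 of each site, so after position 4.
Linear molecule, 1 cut → 2 fragments:
  1–4 → 4 bp
  5–174 → 170 bp
Sorted largest to smallest: 170, 4 bp.

170, 4 bp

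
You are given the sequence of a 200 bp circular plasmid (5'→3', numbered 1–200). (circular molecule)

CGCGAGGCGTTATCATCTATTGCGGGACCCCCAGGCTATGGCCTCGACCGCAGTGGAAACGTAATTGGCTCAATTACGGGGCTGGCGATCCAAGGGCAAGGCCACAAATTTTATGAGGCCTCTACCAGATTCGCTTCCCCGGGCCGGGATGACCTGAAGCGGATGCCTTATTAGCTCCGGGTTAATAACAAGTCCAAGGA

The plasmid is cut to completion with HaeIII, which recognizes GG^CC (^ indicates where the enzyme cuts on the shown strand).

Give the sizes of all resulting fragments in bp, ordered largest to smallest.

98, 60, 25, 17 bp

HaeIII sites (GGCC) start at positions 40, 100, 117, 142.
HaeIII cuts after base 2 of each site, so after positions 41, 101, 118, 143.
Circular molecule, 4 cuts → 4 fragments:
  42–101 → 60 bp
  102–118 → 17 bp
  119–143 → 25 bp
  144–200 then 1–41 → 57 + 41 = 98 bp
Sorted largest to smallest: 98, 60, 25, 17 bp.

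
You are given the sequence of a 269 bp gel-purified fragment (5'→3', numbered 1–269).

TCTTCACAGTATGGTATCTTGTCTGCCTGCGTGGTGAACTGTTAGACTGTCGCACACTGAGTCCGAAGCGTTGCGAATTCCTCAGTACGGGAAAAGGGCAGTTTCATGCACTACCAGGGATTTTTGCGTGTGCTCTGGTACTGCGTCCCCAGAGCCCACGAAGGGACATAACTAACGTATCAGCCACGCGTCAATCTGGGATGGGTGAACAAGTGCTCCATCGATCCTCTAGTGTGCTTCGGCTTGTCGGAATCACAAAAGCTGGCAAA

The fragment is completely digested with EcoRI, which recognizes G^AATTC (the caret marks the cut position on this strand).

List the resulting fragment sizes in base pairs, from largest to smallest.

The EcoRI site (GAATTC) starts at position 75.
EcoRI cuts after the first base of each site, so after position 75.
Linear molecule, 1 cut → 2 fragments:
  1–75 → 75 bp
  76–269 → 194 bp
Sorted largest to smallest: 194, 75 bp.

194, 75 bp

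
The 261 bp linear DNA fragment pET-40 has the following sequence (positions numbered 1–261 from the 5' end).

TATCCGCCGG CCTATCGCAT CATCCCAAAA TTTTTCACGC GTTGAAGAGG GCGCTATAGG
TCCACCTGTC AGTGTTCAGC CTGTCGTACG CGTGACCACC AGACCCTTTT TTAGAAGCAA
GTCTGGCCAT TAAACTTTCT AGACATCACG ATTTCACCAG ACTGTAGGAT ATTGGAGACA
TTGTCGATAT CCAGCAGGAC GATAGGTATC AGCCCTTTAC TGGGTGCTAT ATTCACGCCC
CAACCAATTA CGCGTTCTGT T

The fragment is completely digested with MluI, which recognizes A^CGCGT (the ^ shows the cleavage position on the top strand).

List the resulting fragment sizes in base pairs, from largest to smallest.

162, 51, 37, 11 bp

MluI sites (ACGCGT) start at positions 37, 88, 250.
MluI cuts after the first base of each site, so after positions 37, 88, 250.
Linear molecule, 3 cuts → 4 fragments:
  1–37 → 37 bp
  38–88 → 51 bp
  89–250 → 162 bp
  251–261 → 11 bp
Sorted largest to smallest: 162, 51, 37, 11 bp.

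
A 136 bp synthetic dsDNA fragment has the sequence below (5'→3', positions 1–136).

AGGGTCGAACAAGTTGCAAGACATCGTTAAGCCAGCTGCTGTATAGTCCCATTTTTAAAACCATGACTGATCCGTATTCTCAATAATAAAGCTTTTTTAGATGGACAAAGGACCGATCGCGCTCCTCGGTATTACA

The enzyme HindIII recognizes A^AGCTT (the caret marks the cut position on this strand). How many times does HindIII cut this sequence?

AAGCTT occurs starting at position 89.
HindIII cuts at 1 site.

1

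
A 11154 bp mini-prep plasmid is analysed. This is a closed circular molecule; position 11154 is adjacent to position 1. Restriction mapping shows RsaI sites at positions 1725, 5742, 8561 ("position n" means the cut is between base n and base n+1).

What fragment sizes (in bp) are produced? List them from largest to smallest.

4318, 4017, 2819 bp

Circular molecule, 3 cuts → 3 fragments:
  5742 − 1725 = 4017 bp
  8561 − 5742 = 2819 bp
  wrap: 11154 − 8561 + 1725 = 4318 bp
Sorted largest to smallest: 4318, 4017, 2819 bp.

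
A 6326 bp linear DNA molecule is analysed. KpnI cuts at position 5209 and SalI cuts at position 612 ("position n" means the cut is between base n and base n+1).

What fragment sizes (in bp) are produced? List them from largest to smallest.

4597, 1117, 612 bp

Combined cut positions (sorted): 612, 5209.
Linear molecule, 2 cuts → 3 fragments:
  612 − 0 = 612 bp
  5209 − 612 = 4597 bp
  6326 − 5209 = 1117 bp
Sorted largest to smallest: 4597, 1117, 612 bp.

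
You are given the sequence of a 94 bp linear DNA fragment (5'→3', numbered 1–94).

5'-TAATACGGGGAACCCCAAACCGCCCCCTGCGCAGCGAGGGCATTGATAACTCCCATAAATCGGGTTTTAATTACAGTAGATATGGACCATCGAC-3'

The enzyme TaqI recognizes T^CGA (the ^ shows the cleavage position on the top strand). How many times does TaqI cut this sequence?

TCGA occurs starting at position 90.
TaqI cuts at 1 site.

1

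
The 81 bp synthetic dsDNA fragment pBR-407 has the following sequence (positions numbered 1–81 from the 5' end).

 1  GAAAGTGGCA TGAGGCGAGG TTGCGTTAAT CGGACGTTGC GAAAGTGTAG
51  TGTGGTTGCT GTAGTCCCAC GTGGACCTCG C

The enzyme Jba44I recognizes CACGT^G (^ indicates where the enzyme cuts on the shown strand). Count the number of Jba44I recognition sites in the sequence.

CACGTG occurs starting at position 68.
Jba44I cuts at 1 site.

1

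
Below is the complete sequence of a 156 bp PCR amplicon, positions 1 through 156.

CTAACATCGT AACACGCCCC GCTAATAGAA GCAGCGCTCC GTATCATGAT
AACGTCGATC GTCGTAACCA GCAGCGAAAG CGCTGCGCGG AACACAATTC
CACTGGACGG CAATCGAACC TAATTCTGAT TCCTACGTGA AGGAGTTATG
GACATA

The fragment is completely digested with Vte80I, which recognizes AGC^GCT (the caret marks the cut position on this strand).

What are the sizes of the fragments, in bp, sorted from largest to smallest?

75, 46, 35 bp

Vte80I sites (AGCGCT) start at positions 33, 79.
Vte80I cuts after base 3 of each site, so after positions 35, 81.
Linear molecule, 2 cuts → 3 fragments:
  1–35 → 35 bp
  36–81 → 46 bp
  82–156 → 75 bp
Sorted largest to smallest: 75, 46, 35 bp.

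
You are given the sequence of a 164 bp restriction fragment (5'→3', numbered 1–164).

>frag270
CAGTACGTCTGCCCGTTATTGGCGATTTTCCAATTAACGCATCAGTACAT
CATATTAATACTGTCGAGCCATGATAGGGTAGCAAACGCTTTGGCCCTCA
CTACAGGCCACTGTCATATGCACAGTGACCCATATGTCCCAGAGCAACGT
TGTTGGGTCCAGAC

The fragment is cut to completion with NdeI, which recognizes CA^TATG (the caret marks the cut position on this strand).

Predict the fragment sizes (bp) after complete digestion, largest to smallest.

NdeI sites (CATATG) start at positions 115, 131.
NdeI cuts after base 2 of each site, so after positions 116, 132.
Linear molecule, 2 cuts → 3 fragments:
  1–116 → 116 bp
  117–132 → 16 bp
  133–164 → 32 bp
Sorted largest to smallest: 116, 32, 16 bp.

116, 32, 16 bp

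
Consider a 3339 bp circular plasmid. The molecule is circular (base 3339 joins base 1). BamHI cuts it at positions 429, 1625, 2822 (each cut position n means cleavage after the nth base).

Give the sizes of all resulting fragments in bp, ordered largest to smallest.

Circular molecule, 3 cuts → 3 fragments:
  1625 − 429 = 1196 bp
  2822 − 1625 = 1197 bp
  wrap: 3339 − 2822 + 429 = 946 bp
Sorted largest to smallest: 1197, 1196, 946 bp.

1197, 1196, 946 bp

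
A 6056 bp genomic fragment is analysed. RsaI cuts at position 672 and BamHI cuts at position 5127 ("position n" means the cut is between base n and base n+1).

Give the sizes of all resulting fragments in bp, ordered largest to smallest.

Combined cut positions (sorted): 672, 5127.
Linear molecule, 2 cuts → 3 fragments:
  672 − 0 = 672 bp
  5127 − 672 = 4455 bp
  6056 − 5127 = 929 bp
Sorted largest to smallest: 4455, 929, 672 bp.

4455, 929, 672 bp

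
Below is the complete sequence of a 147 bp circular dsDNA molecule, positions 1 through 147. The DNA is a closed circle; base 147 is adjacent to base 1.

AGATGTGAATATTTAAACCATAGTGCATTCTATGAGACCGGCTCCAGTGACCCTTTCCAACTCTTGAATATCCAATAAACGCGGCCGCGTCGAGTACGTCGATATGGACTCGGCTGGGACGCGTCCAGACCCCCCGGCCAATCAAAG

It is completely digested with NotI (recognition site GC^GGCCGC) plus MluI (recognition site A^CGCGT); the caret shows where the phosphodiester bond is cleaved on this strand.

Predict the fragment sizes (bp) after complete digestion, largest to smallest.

110, 37 bp

The NotI site (GCGGCCGC) starts at position 81.
NotI cuts after base 2 of each site, so after position 82.
The MluI site (ACGCGT) starts at position 119.
MluI cuts after the first base of each site, so after position 119.
Combined cut positions: 82, 119.
Circular molecule, 2 cuts → 2 fragments:
  83–119 → 37 bp
  120–147 then 1–82 → 28 + 82 = 110 bp
Sorted largest to smallest: 110, 37 bp.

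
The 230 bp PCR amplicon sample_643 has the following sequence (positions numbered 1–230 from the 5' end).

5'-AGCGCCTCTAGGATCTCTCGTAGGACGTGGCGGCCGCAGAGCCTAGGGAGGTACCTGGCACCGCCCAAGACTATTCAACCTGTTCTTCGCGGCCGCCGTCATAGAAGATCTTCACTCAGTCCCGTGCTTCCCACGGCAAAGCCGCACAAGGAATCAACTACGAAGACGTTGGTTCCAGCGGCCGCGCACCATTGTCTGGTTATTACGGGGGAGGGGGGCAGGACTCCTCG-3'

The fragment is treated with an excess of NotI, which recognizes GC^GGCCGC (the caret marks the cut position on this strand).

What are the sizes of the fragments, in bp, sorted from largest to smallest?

89, 59, 51, 31 bp

NotI sites (GCGGCCGC) start at positions 30, 89, 178.
NotI cuts after base 2 of each site, so after positions 31, 90, 179.
Linear molecule, 3 cuts → 4 fragments:
  1–31 → 31 bp
  32–90 → 59 bp
  91–179 → 89 bp
  180–230 → 51 bp
Sorted largest to smallest: 89, 59, 51, 31 bp.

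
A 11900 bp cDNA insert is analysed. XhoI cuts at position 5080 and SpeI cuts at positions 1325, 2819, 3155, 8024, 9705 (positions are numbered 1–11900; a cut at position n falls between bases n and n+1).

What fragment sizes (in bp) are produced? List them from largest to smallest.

2944, 2195, 1925, 1681, 1494, 1325, 336 bp

Combined cut positions (sorted): 1325, 2819, 3155, 5080, 8024, 9705.
Linear molecule, 6 cuts → 7 fragments:
  1325 − 0 = 1325 bp
  2819 − 1325 = 1494 bp
  3155 − 2819 = 336 bp
  5080 − 3155 = 1925 bp
  8024 − 5080 = 2944 bp
  9705 − 8024 = 1681 bp
  11900 − 9705 = 2195 bp
Sorted largest to smallest: 2944, 2195, 1925, 1681, 1494, 1325, 336 bp.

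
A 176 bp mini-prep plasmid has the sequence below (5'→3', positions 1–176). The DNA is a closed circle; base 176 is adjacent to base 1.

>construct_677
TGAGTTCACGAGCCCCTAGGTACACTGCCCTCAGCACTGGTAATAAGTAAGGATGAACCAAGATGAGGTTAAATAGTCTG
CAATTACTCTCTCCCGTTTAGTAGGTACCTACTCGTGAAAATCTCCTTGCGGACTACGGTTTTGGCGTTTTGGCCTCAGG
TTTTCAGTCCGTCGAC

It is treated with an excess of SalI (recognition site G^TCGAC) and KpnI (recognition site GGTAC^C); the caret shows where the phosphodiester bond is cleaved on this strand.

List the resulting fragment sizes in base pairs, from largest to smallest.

The SalI site (GTCGAC) starts at position 171.
SalI cuts after the first base of each site, so after position 171.
The KpnI site (GGTACC) starts at position 104.
KpnI cuts after base 5 of each site (before the last base), so after position 108.
Combined cut positions: 108, 171.
Circular molecule, 2 cuts → 2 fragments:
  109–171 → 63 bp
  172–176 then 1–108 → 5 + 108 = 113 bp
Sorted largest to smallest: 113, 63 bp.

113, 63 bp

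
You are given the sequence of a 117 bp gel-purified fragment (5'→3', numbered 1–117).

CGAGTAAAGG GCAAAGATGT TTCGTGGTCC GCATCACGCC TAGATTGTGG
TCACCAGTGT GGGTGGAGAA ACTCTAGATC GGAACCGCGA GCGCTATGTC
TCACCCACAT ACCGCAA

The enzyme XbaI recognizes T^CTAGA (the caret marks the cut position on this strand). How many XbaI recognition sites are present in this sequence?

TCTAGA occurs starting at position 73.
XbaI cuts at 1 site.

1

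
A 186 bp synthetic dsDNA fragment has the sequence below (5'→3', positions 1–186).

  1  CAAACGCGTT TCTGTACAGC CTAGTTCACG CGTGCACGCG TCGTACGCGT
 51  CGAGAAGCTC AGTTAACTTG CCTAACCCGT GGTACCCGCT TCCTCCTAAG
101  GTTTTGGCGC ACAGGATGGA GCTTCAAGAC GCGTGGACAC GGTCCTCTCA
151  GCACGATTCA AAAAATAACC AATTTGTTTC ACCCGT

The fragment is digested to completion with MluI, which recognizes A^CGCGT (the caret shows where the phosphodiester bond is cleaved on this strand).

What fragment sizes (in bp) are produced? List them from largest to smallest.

84, 57, 24, 9, 8, 4 bp

MluI sites (ACGCGT) start at positions 4, 28, 36, 45, 129.
MluI cuts after the first base of each site, so after positions 4, 28, 36, 45, 129.
Linear molecule, 5 cuts → 6 fragments:
  1–4 → 4 bp
  5–28 → 24 bp
  29–36 → 8 bp
  37–45 → 9 bp
  46–129 → 84 bp
  130–186 → 57 bp
Sorted largest to smallest: 84, 57, 24, 9, 8, 4 bp.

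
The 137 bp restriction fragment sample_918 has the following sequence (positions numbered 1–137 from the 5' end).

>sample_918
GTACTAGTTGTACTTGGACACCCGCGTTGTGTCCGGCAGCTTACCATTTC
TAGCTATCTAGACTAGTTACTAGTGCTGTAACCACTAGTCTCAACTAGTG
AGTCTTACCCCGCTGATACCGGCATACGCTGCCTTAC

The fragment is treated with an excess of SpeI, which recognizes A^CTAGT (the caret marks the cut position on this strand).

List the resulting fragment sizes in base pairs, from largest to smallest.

SpeI sites (ACTAGT) start at positions 3, 62, 69, 84, 94.
SpeI cuts after the first base of each site, so after positions 3, 62, 69, 84, 94.
Linear molecule, 5 cuts → 6 fragments:
  1–3 → 3 bp
  4–62 → 59 bp
  63–69 → 7 bp
  70–84 → 15 bp
  85–94 → 10 bp
  95–137 → 43 bp
Sorted largest to smallest: 59, 43, 15, 10, 7, 3 bp.

59, 43, 15, 10, 7, 3 bp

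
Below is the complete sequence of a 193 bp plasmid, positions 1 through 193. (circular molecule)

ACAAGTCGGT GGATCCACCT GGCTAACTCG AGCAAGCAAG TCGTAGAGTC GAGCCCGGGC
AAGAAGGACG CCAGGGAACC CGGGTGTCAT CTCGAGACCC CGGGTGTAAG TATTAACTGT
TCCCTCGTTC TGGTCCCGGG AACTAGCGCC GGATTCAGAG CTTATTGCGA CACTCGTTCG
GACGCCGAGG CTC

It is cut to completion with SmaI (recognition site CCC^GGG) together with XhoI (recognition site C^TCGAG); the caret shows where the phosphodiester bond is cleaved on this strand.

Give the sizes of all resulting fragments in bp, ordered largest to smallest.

83, 36, 29, 25, 10, 10 bp

SmaI sites (CCCGGG) start at positions 54, 79, 99, 135.
SmaI cuts after base 3 of each site, so after positions 56, 81, 101, 137.
XhoI sites (CTCGAG) start at positions 27, 91.
XhoI cuts after the first base of each site, so after positions 27, 91.
Combined cut positions: 27, 56, 81, 91, 101, 137.
Circular molecule, 6 cuts → 6 fragments:
  28–56 → 29 bp
  57–81 → 25 bp
  82–91 → 10 bp
  92–101 → 10 bp
  102–137 → 36 bp
  138–193 then 1–27 → 56 + 27 = 83 bp
Sorted largest to smallest: 83, 36, 29, 25, 10, 10 bp.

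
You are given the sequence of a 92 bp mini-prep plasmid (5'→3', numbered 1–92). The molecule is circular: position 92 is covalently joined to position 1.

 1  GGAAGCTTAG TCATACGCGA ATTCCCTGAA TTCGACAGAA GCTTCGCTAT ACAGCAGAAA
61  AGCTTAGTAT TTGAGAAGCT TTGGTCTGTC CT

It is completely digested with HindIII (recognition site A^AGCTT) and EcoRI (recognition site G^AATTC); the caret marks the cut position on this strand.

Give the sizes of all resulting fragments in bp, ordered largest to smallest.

HindIII sites (AAGCTT) start at positions 3, 39, 60, 76.
HindIII cuts after the first base of each site, so after positions 3, 39, 60, 76.
EcoRI sites (GAATTC) start at positions 19, 28.
EcoRI cuts after the first base of each site, so after positions 19, 28.
Combined cut positions: 3, 19, 28, 39, 60, 76.
Circular molecule, 6 cuts → 6 fragments:
  4–19 → 16 bp
  20–28 → 9 bp
  29–39 → 11 bp
  40–60 → 21 bp
  61–76 → 16 bp
  77–92 then 1–3 → 16 + 3 = 19 bp
Sorted largest to smallest: 21, 19, 16, 16, 11, 9 bp.

21, 19, 16, 16, 11, 9 bp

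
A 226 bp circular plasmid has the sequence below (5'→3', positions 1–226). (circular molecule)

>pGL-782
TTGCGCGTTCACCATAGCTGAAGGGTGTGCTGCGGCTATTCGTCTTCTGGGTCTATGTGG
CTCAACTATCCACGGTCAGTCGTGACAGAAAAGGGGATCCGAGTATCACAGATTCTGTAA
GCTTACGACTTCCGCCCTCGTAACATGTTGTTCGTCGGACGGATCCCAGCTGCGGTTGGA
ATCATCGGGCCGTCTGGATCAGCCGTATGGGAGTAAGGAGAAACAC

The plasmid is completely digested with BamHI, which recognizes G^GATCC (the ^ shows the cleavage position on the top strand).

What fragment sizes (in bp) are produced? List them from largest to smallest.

160, 66 bp

BamHI sites (GGATCC) start at positions 95, 161.
BamHI cuts after the first base of each site, so after positions 95, 161.
Circular molecule, 2 cuts → 2 fragments:
  96–161 → 66 bp
  162–226 then 1–95 → 65 + 95 = 160 bp
Sorted largest to smallest: 160, 66 bp.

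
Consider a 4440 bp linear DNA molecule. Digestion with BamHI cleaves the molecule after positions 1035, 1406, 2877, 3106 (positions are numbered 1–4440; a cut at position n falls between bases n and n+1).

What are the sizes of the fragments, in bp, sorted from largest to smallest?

Linear molecule, 4 cuts → 5 fragments:
  1035 − 0 = 1035 bp
  1406 − 1035 = 371 bp
  2877 − 1406 = 1471 bp
  3106 − 2877 = 229 bp
  4440 − 3106 = 1334 bp
Sorted largest to smallest: 1471, 1334, 1035, 371, 229 bp.

1471, 1334, 1035, 371, 229 bp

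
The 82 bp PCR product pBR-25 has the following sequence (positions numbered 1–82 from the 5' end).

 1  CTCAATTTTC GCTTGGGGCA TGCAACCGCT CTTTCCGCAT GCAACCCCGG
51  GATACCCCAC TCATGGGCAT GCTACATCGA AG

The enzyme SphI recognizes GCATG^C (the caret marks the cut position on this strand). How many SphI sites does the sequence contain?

3

GCATGC occurs starting at positions 18, 37, 67.
SphI cuts at 3 sites.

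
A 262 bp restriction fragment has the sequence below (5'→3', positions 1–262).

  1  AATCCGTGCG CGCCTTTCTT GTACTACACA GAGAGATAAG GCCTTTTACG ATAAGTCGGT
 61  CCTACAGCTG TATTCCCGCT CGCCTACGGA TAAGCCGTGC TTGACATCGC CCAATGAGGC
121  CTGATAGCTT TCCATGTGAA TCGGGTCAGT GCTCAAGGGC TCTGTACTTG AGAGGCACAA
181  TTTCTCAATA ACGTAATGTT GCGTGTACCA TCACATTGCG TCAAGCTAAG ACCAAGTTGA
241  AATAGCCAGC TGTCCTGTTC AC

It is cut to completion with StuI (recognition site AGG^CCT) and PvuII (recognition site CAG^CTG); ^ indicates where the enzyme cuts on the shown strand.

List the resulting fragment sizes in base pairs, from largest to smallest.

130, 52, 41, 26, 13 bp

StuI sites (AGGCCT) start at positions 39, 117.
StuI cuts after base 3 of each site, so after positions 41, 119.
PvuII sites (CAGCTG) start at positions 65, 247.
PvuII cuts after base 3 of each site, so after positions 67, 249.
Combined cut positions: 41, 67, 119, 249.
Linear molecule, 4 cuts → 5 fragments:
  1–41 → 41 bp
  42–67 → 26 bp
  68–119 → 52 bp
  120–249 → 130 bp
  250–262 → 13 bp
Sorted largest to smallest: 130, 52, 41, 26, 13 bp.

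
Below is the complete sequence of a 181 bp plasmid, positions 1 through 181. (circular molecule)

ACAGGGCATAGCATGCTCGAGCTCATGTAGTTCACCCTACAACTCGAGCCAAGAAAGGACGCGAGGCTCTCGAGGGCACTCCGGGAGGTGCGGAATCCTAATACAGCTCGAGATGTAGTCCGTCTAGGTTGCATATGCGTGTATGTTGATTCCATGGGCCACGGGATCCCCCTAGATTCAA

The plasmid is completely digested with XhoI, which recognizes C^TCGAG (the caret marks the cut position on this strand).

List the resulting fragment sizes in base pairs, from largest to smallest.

XhoI sites (CTCGAG) start at positions 16, 43, 69, 107.
XhoI cuts after the first base of each site, so after positions 16, 43, 69, 107.
Circular molecule, 4 cuts → 4 fragments:
  17–43 → 27 bp
  44–69 → 26 bp
  70–107 → 38 bp
  108–181 then 1–16 → 74 + 16 = 90 bp
Sorted largest to smallest: 90, 38, 27, 26 bp.

90, 38, 27, 26 bp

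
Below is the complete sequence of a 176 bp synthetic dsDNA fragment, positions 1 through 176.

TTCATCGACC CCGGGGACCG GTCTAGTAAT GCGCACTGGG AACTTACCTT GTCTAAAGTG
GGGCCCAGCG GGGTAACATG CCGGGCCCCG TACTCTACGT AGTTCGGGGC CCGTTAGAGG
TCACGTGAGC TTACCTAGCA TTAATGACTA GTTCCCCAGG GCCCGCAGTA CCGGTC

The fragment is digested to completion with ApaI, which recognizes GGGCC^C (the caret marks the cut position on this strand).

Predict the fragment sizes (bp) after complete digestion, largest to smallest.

65, 52, 24, 22, 13 bp

ApaI sites (GGGCCC) start at positions 61, 83, 107, 159.
ApaI cuts after base 5 of each site (before the last base), so after positions 65, 87, 111, 163.
Linear molecule, 4 cuts → 5 fragments:
  1–65 → 65 bp
  66–87 → 22 bp
  88–111 → 24 bp
  112–163 → 52 bp
  164–176 → 13 bp
Sorted largest to smallest: 65, 52, 24, 22, 13 bp.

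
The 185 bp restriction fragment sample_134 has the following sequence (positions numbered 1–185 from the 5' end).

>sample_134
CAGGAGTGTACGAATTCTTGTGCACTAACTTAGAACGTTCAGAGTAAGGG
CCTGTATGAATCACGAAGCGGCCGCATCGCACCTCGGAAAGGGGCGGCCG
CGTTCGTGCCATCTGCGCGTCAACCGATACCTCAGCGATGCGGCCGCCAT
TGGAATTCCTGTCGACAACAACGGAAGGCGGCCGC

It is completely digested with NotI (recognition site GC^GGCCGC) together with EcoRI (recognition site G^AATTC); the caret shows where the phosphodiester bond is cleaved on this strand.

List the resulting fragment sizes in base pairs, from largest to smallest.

57, 46, 26, 26, 12, 12, 6 bp

NotI sites (GCGGCCGC) start at positions 68, 94, 140, 178.
NotI cuts after base 2 of each site, so after positions 69, 95, 141, 179.
EcoRI sites (GAATTC) start at positions 12, 153.
EcoRI cuts after the first base of each site, so after positions 12, 153.
Combined cut positions: 12, 69, 95, 141, 153, 179.
Linear molecule, 6 cuts → 7 fragments:
  1–12 → 12 bp
  13–69 → 57 bp
  70–95 → 26 bp
  96–141 → 46 bp
  142–153 → 12 bp
  154–179 → 26 bp
  180–185 → 6 bp
Sorted largest to smallest: 57, 46, 26, 26, 12, 12, 6 bp.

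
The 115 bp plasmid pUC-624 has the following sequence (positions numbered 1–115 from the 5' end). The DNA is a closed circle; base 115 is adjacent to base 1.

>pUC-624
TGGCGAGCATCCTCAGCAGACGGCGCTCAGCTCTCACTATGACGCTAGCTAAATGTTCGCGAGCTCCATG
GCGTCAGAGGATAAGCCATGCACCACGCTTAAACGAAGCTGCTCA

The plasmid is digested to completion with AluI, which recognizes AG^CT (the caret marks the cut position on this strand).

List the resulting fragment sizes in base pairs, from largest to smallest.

AluI sites (AGCT) start at positions 29, 47, 62, 107.
AluI cuts after base 2 of each site, so after positions 30, 48, 63, 108.
Circular molecule, 4 cuts → 4 fragments:
  31–48 → 18 bp
  49–63 → 15 bp
  64–108 → 45 bp
  109–115 then 1–30 → 7 + 30 = 37 bp
Sorted largest to smallest: 45, 37, 18, 15 bp.

45, 37, 18, 15 bp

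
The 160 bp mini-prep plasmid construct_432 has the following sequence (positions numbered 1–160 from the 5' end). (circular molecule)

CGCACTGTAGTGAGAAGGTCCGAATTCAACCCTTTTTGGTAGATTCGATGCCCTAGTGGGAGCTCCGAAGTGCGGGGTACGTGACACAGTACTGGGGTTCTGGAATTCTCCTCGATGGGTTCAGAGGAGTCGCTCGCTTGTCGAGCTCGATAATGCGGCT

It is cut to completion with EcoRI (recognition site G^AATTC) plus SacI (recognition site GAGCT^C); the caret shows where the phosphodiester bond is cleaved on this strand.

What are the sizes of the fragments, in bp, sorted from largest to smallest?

EcoRI sites (GAATTC) start at positions 22, 103.
EcoRI cuts after the first base of each site, so after positions 22, 103.
SacI sites (GAGCTC) start at positions 60, 143.
SacI cuts after base 5 of each site (before the last base), so after positions 64, 147.
Combined cut positions: 22, 64, 103, 147.
Circular molecule, 4 cuts → 4 fragments:
  23–64 → 42 bp
  65–103 → 39 bp
  104–147 → 44 bp
  148–160 then 1–22 → 13 + 22 = 35 bp
Sorted largest to smallest: 44, 42, 39, 35 bp.

44, 42, 39, 35 bp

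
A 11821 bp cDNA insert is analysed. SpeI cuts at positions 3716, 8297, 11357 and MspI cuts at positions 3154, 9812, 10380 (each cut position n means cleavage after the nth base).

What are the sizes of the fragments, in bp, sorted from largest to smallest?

4581, 3154, 1515, 977, 568, 562, 464 bp

Combined cut positions (sorted): 3154, 3716, 8297, 9812, 10380, 11357.
Linear molecule, 6 cuts → 7 fragments:
  3154 − 0 = 3154 bp
  3716 − 3154 = 562 bp
  8297 − 3716 = 4581 bp
  9812 − 8297 = 1515 bp
  10380 − 9812 = 568 bp
  11357 − 10380 = 977 bp
  11821 − 11357 = 464 bp
Sorted largest to smallest: 4581, 3154, 1515, 977, 568, 562, 464 bp.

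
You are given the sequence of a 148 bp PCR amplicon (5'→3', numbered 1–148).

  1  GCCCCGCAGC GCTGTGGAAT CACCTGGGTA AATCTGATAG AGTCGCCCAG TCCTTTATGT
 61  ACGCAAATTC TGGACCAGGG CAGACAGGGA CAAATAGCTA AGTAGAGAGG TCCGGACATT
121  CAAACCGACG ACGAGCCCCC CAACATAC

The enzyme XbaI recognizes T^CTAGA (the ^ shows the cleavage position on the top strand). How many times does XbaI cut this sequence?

0

No occurrence of TCTAGA is present in the sequence.
XbaI does not cut: 0 sites.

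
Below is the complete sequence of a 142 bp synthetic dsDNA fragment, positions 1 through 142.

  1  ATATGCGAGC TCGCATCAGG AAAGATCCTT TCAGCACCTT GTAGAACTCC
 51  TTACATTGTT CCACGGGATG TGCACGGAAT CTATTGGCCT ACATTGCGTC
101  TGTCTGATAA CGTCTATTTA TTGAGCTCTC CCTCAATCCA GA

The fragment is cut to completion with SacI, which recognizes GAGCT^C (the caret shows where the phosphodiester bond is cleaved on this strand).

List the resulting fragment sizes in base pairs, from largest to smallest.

SacI sites (GAGCTC) start at positions 7, 123.
SacI cuts after base 5 of each site (before the last base), so after positions 11, 127.
Linear molecule, 2 cuts → 3 fragments:
  1–11 → 11 bp
  12–127 → 116 bp
  128–142 → 15 bp
Sorted largest to smallest: 116, 15, 11 bp.

116, 15, 11 bp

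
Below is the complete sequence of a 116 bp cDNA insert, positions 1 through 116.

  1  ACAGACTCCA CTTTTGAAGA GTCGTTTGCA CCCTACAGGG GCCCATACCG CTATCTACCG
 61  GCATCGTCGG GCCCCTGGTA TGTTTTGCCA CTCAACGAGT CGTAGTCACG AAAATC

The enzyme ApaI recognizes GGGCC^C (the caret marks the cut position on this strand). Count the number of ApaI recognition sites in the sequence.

GGGCCC occurs starting at positions 39, 69.
ApaI cuts at 2 sites.

2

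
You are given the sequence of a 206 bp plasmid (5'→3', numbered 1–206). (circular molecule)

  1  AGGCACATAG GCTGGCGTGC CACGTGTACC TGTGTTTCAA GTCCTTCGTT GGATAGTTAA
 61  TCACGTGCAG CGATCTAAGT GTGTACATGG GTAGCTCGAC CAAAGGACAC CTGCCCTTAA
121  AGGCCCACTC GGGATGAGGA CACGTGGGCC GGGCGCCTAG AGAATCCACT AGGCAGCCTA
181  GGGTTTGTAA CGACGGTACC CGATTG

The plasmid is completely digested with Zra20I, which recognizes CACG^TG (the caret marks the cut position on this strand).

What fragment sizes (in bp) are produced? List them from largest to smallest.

Zra20I sites (CACGTG) start at positions 21, 62, 141.
Zra20I cuts after base 4 of each site, so after positions 24, 65, 144.
Circular molecule, 3 cuts → 3 fragments:
  25–65 → 41 bp
  66–144 → 79 bp
  145–206 then 1–24 → 62 + 24 = 86 bp
Sorted largest to smallest: 86, 79, 41 bp.

86, 79, 41 bp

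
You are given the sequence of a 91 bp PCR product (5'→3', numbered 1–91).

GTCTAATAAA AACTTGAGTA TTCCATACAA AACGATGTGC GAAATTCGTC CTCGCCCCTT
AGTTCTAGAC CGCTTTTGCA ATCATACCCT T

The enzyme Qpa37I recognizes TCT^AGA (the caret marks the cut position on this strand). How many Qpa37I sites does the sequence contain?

1

TCTAGA occurs starting at position 64.
Qpa37I cuts at 1 site.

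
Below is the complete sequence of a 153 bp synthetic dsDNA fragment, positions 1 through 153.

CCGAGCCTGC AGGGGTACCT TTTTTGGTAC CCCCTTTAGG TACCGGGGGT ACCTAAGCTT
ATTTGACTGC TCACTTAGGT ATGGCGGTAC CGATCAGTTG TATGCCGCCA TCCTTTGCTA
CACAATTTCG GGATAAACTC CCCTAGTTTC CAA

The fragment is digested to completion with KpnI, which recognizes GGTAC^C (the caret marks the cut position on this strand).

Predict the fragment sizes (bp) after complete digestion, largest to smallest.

KpnI sites (GGTACC) start at positions 14, 26, 39, 48, 86.
KpnI cuts after base 5 of each site (before the last base), so after positions 18, 30, 43, 52, 90.
Linear molecule, 5 cuts → 6 fragments:
  1–18 → 18 bp
  19–30 → 12 bp
  31–43 → 13 bp
  44–52 → 9 bp
  53–90 → 38 bp
  91–153 → 63 bp
Sorted largest to smallest: 63, 38, 18, 13, 12, 9 bp.

63, 38, 18, 13, 12, 9 bp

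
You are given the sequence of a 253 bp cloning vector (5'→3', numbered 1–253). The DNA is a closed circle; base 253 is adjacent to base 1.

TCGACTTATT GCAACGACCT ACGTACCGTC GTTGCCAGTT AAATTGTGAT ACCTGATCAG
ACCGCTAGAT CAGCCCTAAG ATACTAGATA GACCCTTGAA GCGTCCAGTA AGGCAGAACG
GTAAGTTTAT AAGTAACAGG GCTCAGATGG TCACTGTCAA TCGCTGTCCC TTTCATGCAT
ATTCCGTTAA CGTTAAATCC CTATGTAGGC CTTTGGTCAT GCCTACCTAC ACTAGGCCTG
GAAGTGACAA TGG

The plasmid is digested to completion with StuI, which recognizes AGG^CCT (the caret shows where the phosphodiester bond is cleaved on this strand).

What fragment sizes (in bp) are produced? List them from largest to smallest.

StuI sites (AGGCCT) start at positions 207, 234.
StuI cuts after base 3 of each site, so after positions 209, 236.
Circular molecule, 2 cuts → 2 fragments:
  210–236 → 27 bp
  237–253 then 1–209 → 17 + 209 = 226 bp
Sorted largest to smallest: 226, 27 bp.

226, 27 bp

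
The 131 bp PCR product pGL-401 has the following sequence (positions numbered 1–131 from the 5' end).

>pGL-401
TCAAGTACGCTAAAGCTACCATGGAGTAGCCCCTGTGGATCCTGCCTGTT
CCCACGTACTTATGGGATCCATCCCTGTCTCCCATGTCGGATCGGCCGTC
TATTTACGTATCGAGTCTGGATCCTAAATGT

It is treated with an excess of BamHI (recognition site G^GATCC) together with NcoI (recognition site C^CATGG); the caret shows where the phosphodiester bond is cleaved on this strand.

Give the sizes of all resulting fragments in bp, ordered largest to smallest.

54, 28, 19, 18, 12 bp

BamHI sites (GGATCC) start at positions 37, 65, 119.
BamHI cuts after the first base of each site, so after positions 37, 65, 119.
The NcoI site (CCATGG) starts at position 19.
NcoI cuts after the first base of each site, so after position 19.
Combined cut positions: 19, 37, 65, 119.
Linear molecule, 4 cuts → 5 fragments:
  1–19 → 19 bp
  20–37 → 18 bp
  38–65 → 28 bp
  66–119 → 54 bp
  120–131 → 12 bp
Sorted largest to smallest: 54, 28, 19, 18, 12 bp.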